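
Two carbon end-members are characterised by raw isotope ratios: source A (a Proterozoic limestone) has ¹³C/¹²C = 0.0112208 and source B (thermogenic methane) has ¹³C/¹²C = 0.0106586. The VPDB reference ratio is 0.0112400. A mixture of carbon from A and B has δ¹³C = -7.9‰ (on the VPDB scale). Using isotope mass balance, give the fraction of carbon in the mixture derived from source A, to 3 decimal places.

0.876

δ_A = (0.0112208/0.0112400 − 1)×1000 = (0.998292 − 1)×1000 = -1.708‰
δ_B = (0.0106586/0.0112400 − 1)×1000 = (0.948274 − 1)×1000 = -51.726‰
f_A = (δ_mix − δ_B)/(δ_A − δ_B) = (-7.9 − (-51.726))/(-1.708 − (-51.726))
f_A = 43.826 / 50.018 = 0.8762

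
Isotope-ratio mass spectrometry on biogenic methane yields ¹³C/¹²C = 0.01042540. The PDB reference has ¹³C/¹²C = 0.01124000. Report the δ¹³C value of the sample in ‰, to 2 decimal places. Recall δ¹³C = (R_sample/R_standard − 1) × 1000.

-72.47‰

δ¹³C = (R_sample / R_standard − 1) × 1000
R_sample / R_standard = 0.01042540 / 0.01124000 = 0.927527
δ¹³C = (0.927527 − 1) × 1000 = -72.473‰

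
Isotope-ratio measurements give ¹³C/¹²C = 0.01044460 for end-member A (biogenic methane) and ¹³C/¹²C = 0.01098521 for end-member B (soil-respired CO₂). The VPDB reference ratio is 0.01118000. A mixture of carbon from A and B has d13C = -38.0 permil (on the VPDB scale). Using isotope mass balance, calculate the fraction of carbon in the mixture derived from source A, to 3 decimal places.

0.426

δ_A = (0.01044460/0.01118000 − 1)×1000 = (0.934222 − 1)×1000 = -65.778 permil
δ_B = (0.01098521/0.01118000 − 1)×1000 = (0.982577 − 1)×1000 = -17.423 permil
f_A = (δ_mix − δ_B)/(δ_A − δ_B) = (-38.0 − (-17.423))/(-65.778 − (-17.423))
f_A = -20.577 / -48.355 = 0.4255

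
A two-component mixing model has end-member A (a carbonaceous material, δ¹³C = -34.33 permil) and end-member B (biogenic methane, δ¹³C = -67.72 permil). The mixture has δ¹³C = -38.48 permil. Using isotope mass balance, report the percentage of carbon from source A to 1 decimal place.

δ_mix = f_A·δ_A + (1 − f_A)·δ_B  ⇒  f_A = (δ_mix − δ_B)/(δ_A − δ_B)
f_A = (-38.48 − (-67.72)) / (-34.33 − (-67.72))
f_A = 29.24 / 33.39 = 0.8757

87.6%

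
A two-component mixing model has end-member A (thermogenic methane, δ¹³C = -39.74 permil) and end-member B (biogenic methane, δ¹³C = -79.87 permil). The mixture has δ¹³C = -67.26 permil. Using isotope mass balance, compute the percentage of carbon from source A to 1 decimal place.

31.4%

δ_mix = f_A·δ_A + (1 − f_A)·δ_B  ⇒  f_A = (δ_mix − δ_B)/(δ_A − δ_B)
f_A = (-67.26 − (-79.87)) / (-39.74 − (-79.87))
f_A = 12.61 / 40.13 = 0.3142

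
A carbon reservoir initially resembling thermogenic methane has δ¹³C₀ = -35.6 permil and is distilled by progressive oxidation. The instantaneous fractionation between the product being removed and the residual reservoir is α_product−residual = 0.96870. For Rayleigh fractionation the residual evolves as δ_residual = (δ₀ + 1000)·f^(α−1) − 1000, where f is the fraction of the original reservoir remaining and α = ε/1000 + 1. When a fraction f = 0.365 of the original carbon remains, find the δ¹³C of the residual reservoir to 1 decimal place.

Rayleigh residual: δ_res = (δ₀ + 1000)·f^(α−1) − 1000
α − 1 = -0.03130
f^(α−1) = 0.365^(-0.03130) = 1.032049
δ_res = (-35.6 + 1000) × 1.032049 − 1000 = 995.308 − 1000 = -4.69 permil

-4.7 permil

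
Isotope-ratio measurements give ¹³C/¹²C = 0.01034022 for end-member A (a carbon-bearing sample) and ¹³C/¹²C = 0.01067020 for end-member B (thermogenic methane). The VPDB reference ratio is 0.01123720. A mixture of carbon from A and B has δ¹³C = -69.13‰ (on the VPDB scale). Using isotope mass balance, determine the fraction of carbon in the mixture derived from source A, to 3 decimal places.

0.636

δ_A = (0.01034022/0.01123720 − 1)×1000 = (0.920178 − 1)×1000 = -79.822‰
δ_B = (0.01067020/0.01123720 − 1)×1000 = (0.949543 − 1)×1000 = -50.457‰
f_A = (δ_mix − δ_B)/(δ_A − δ_B) = (-69.13 − (-50.457))/(-79.822 − (-50.457))
f_A = -18.673 / -29.365 = 0.6359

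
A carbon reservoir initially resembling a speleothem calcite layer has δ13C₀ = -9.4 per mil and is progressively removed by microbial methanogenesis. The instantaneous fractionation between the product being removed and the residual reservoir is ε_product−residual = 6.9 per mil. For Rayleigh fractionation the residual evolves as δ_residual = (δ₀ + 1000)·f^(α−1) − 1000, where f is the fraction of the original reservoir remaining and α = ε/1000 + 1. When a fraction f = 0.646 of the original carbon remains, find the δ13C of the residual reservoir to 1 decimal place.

-12.4 per mil

Rayleigh residual: δ_res = (δ₀ + 1000)·f^(α−1) − 1000
α = ε/1000 + 1 = 1.00690, so α − 1 = 0.00690
f^(α−1) = 0.646^(0.00690) = 0.996990
δ_res = (-9.4 + 1000) × 0.996990 − 1000 = 987.618 − 1000 = -12.38 per mil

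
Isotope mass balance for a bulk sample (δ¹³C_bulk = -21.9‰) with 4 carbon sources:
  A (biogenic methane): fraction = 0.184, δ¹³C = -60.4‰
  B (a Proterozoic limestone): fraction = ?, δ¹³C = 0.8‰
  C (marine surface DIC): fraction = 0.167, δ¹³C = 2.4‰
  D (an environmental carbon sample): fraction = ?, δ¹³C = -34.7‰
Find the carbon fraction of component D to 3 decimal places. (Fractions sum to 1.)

0.330

Let f_D and f_B be the unknown fractions; fractions sum to 1 so f_D + f_B = 0.649.
Mass balance: Σ fᵢ·δᵢ = δ_bulk ⇒ f_D·(-34.7) + f_B·(0.8) = -21.9 − (-10.713) = -11.187
Substitute f_B = 0.649 − f_D:
f_D·(-34.7 − 0.8) = -11.187 − 0.649×(0.8) = -11.706
f_D = -11.706 / -35.5 = 0.3298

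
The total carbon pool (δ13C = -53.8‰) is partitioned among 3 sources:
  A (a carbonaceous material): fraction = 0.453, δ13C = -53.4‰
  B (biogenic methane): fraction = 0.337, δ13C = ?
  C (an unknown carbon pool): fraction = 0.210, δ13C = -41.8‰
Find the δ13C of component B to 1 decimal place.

-61.8‰

Isotope mass balance: δ_bulk = Σ fᵢ·δᵢ.
-53.8 = 0.453×(-53.4) + 0.337×δ_B + 0.210×(-41.8)
0.337·δ_B = -53.8 − (-32.968) = -20.832
δ_B = -20.832 / 0.337 = -61.82‰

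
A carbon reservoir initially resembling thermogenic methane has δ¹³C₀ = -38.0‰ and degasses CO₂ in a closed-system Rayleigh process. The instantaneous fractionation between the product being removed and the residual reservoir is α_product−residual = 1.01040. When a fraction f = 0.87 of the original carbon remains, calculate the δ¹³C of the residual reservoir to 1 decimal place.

-39.4‰

Rayleigh residual: δ_res = (δ₀ + 1000)·f^(α−1) − 1000
α − 1 = 0.01040
f^(α−1) = 0.87^(0.01040) = 0.998553
δ_res = (-38.0 + 1000) × 0.998553 − 1000 = 960.608 − 1000 = -39.39‰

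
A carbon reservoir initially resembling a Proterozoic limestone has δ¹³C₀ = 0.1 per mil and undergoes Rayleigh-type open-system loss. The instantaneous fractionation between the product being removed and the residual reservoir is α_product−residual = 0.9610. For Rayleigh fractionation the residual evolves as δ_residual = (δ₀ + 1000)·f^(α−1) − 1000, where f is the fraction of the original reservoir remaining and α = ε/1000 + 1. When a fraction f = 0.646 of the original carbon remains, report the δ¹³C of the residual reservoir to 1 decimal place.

Rayleigh residual: δ_res = (δ₀ + 1000)·f^(α−1) − 1000
α − 1 = -0.03900
f^(α−1) = 0.646^(-0.03900) = 1.017187
δ_res = (0.1 + 1000) × 1.017187 − 1000 = 1017.289 − 1000 = 17.29 per mil

17.3 per mil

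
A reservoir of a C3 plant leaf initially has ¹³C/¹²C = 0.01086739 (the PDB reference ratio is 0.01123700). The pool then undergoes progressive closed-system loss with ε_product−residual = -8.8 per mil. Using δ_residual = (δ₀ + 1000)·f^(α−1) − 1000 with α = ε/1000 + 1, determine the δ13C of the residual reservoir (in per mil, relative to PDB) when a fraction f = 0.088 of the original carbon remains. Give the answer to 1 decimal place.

δ₀ = (0.01086739/0.01123700 − 1)×1000 = (0.967108 − 1)×1000 = -32.892 per mil
α − 1 = ε/1000 = -0.0088
f^(α−1) = 0.088^(-0.0088) = 1.021618
δ_res = (-32.892 + 1000) × 1.021618 − 1000 = 988.015 − 1000 = -11.99 per mil

-12.0 per mil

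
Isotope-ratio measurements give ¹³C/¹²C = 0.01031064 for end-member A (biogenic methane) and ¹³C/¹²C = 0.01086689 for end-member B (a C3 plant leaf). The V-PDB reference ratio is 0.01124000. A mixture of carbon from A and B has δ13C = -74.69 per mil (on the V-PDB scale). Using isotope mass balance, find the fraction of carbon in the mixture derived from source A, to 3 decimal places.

δ_A = (0.01031064/0.01124000 − 1)×1000 = (0.917317 − 1)×1000 = -82.683 per mil
δ_B = (0.01086689/0.01124000 − 1)×1000 = (0.966805 − 1)×1000 = -33.195 per mil
f_A = (δ_mix − δ_B)/(δ_A − δ_B) = (-74.69 − (-33.195))/(-82.683 − (-33.195))
f_A = -41.495 / -49.488 = 0.8385

0.838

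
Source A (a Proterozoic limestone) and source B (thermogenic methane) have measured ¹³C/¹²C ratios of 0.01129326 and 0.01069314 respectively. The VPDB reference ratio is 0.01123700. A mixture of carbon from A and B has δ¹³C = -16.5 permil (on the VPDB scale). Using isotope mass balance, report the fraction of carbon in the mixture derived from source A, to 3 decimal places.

0.597

δ_A = (0.01129326/0.01123700 − 1)×1000 = (1.005007 − 1)×1000 = 5.007 permil
δ_B = (0.01069314/0.01123700 − 1)×1000 = (0.951601 − 1)×1000 = -48.399 permil
f_A = (δ_mix − δ_B)/(δ_A − δ_B) = (-16.5 − (-48.399))/(5.007 − (-48.399))
f_A = 31.899 / 53.406 = 0.5973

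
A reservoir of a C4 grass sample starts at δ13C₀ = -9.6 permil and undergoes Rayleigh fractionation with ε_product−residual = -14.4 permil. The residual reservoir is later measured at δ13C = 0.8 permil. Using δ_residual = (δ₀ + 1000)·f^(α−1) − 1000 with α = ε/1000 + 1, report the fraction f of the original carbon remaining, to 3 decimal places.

0.484

α − 1 = ε/1000 = -0.0144
(δ_res + 1000)/(δ₀ + 1000) = (0.8 + 1000)/(-9.6 + 1000) = 1000.8/990.4 = 1.010501
f = 1.010501^(1/-0.0144) = exp(ln(1.010501)/-0.0144) = exp(0.01045/-0.0144)
f = exp(-0.7254) = 0.4841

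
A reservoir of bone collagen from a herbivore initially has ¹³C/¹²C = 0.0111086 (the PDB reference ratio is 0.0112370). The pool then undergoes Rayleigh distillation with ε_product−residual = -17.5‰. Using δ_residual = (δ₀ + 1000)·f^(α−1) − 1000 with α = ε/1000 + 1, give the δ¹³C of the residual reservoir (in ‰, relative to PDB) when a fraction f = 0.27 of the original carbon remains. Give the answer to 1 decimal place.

11.5‰

δ₀ = (0.0111086/0.0112370 − 1)×1000 = (0.988573 − 1)×1000 = -11.427‰
α − 1 = ε/1000 = -0.0175
f^(α−1) = 0.27^(-0.0175) = 1.023178
δ_res = (-11.427 + 1000) × 1.023178 − 1000 = 1011.486 − 1000 = 11.49‰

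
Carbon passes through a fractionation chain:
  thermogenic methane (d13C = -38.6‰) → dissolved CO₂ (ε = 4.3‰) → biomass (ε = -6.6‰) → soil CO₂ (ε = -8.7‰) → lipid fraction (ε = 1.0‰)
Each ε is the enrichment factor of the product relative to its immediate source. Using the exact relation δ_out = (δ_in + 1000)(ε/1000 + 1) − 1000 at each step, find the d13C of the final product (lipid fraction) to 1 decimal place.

step 1: δ = (-38.60 + 1000)·(4.3/1000 + 1) − 1000 = -34.47‰
step 2: δ = (-34.47 + 1000)·(-6.6/1000 + 1) − 1000 = -40.84‰
step 3: δ = (-40.84 + 1000)·(-8.7/1000 + 1) − 1000 = -49.18‰
step 4: δ = (-49.18 + 1000)·(1.0/1000 + 1) − 1000 = -48.23‰

-48.2‰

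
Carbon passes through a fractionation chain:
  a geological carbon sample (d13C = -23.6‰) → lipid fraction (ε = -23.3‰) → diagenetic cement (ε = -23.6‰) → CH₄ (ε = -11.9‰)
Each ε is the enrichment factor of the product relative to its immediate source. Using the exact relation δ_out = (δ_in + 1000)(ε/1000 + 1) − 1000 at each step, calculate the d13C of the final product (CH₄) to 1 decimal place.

-79.9‰

step 1: δ = (-23.60 + 1000)·(-23.3/1000 + 1) − 1000 = -46.35‰
step 2: δ = (-46.35 + 1000)·(-23.6/1000 + 1) − 1000 = -68.86‰
step 3: δ = (-68.86 + 1000)·(-11.9/1000 + 1) − 1000 = -79.94‰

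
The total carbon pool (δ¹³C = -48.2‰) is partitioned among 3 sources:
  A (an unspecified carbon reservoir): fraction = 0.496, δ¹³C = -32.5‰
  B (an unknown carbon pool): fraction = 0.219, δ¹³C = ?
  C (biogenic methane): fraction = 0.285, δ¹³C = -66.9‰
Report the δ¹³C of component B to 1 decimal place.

-59.4‰

Isotope mass balance: δ_bulk = Σ fᵢ·δᵢ.
-48.2 = 0.496×(-32.5) + 0.219×δ_B + 0.285×(-66.9)
0.219·δ_B = -48.2 − (-35.187) = -13.014
δ_B = -13.014 / 0.219 = -59.42‰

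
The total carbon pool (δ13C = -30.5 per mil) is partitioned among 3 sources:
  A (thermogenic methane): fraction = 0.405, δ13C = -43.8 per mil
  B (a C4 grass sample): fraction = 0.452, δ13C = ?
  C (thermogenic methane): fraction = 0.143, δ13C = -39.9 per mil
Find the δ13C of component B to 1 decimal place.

Isotope mass balance: δ_bulk = Σ fᵢ·δᵢ.
-30.5 = 0.405×(-43.8) + 0.452×δ_B + 0.143×(-39.9)
0.452·δ_B = -30.5 − (-23.445) = -7.055
δ_B = -7.055 / 0.452 = -15.61 per mil

-15.6 per mil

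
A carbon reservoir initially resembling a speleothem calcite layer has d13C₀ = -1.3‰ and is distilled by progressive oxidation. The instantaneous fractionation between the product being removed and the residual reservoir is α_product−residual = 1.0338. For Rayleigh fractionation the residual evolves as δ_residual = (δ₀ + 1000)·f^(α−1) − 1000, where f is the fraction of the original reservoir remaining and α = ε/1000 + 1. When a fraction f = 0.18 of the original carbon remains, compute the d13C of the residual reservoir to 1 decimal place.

Rayleigh residual: δ_res = (δ₀ + 1000)·f^(α−1) − 1000
α − 1 = 0.03380
f^(α−1) = 0.18^(0.03380) = 0.943688
δ_res = (-1.3 + 1000) × 0.943688 − 1000 = 942.461 − 1000 = -57.54‰

-57.5‰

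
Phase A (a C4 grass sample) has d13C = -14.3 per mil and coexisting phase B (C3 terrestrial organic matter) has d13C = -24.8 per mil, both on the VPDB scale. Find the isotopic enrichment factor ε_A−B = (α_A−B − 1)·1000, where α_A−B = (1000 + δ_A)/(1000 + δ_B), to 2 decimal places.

10.77 per mil

α_A−B = (1000 + -14.3) / (1000 + -24.8) = 985.7 / 975.2 = 1.010767
ε_A−B = (1.010767 − 1) × 1000 = 10.767 per mil
(The approximation ε ≈ δ_A − δ_B would give 10.5 per mil.)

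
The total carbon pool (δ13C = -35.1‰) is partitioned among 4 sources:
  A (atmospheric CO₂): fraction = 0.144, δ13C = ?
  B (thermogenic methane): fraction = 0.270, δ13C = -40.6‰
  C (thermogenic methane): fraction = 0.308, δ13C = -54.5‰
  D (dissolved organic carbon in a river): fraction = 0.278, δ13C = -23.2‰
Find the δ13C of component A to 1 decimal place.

Isotope mass balance: δ_bulk = Σ fᵢ·δᵢ.
-35.1 = 0.144×δ_A + 0.270×(-40.6) + 0.308×(-54.5) + 0.278×(-23.2)
0.144·δ_A = -35.1 − (-34.198) = -0.902
δ_A = -0.902 / 0.144 = -6.27‰

-6.3‰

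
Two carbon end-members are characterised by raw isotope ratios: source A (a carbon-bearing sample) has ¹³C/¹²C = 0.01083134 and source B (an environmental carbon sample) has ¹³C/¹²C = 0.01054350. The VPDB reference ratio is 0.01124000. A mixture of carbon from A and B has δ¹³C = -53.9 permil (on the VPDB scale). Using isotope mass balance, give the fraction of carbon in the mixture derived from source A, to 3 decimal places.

δ_A = (0.01083134/0.01124000 − 1)×1000 = (0.963642 − 1)×1000 = -36.358 permil
δ_B = (0.01054350/0.01124000 − 1)×1000 = (0.938034 − 1)×1000 = -61.966 permil
f_A = (δ_mix − δ_B)/(δ_A − δ_B) = (-53.9 − (-61.966))/(-36.358 − (-61.966))
f_A = 8.066 / 25.609 = 0.3150

0.315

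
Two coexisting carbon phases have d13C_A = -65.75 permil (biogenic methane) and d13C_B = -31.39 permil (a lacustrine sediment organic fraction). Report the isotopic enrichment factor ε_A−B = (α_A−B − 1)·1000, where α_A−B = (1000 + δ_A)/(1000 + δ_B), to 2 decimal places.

-35.47 permil

α_A−B = (1000 + -65.75) / (1000 + -31.39) = 934.25 / 968.61 = 0.964526
ε_A−B = (0.964526 − 1) × 1000 = -35.474 permil
(The approximation ε ≈ δ_A − δ_B would give -34.36 permil.)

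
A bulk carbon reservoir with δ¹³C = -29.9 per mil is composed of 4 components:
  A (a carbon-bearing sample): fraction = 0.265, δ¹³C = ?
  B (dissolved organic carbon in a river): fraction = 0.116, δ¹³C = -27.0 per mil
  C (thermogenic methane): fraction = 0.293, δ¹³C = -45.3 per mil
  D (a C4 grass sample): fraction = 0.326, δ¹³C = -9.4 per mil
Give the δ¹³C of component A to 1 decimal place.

-39.4 per mil

Isotope mass balance: δ_bulk = Σ fᵢ·δᵢ.
-29.9 = 0.265×δ_A + 0.116×(-27.0) + 0.293×(-45.3) + 0.326×(-9.4)
0.265·δ_A = -29.9 − (-19.469) = -10.431
δ_A = -10.431 / 0.265 = -39.36 per mil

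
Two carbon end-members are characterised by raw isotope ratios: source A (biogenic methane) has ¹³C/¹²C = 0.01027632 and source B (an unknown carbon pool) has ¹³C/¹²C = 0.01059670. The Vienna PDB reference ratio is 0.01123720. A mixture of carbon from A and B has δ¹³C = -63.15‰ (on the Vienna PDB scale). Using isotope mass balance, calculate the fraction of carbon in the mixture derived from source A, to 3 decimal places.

δ_A = (0.01027632/0.01123720 − 1)×1000 = (0.914491 − 1)×1000 = -85.509‰
δ_B = (0.01059670/0.01123720 − 1)×1000 = (0.943002 − 1)×1000 = -56.998‰
f_A = (δ_mix − δ_B)/(δ_A − δ_B) = (-63.15 − (-56.998))/(-85.509 − (-56.998))
f_A = -6.152 / -28.511 = 0.2158

0.216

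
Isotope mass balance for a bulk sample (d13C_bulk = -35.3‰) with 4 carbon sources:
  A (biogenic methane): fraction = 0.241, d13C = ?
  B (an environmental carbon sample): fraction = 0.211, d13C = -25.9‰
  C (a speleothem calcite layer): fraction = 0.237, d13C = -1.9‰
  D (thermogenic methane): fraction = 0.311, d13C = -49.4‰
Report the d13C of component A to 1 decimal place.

-58.2‰

Isotope mass balance: δ_bulk = Σ fᵢ·δᵢ.
-35.3 = 0.241×δ_A + 0.211×(-25.9) + 0.237×(-1.9) + 0.311×(-49.4)
0.241·δ_A = -35.3 − (-21.279) = -14.021
δ_A = -14.021 / 0.241 = -58.18‰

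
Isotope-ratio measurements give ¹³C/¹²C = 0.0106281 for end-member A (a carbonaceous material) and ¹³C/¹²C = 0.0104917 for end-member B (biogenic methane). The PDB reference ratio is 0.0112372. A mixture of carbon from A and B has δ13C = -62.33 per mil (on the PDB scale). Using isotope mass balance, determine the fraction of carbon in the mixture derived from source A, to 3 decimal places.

δ_A = (0.0106281/0.0112372 − 1)×1000 = (0.945796 − 1)×1000 = -54.204 per mil
δ_B = (0.0104917/0.0112372 − 1)×1000 = (0.933658 − 1)×1000 = -66.342 per mil
f_A = (δ_mix − δ_B)/(δ_A − δ_B) = (-62.33 − (-66.342))/(-54.204 − (-66.342))
f_A = 4.012 / 12.138 = 0.3305

0.331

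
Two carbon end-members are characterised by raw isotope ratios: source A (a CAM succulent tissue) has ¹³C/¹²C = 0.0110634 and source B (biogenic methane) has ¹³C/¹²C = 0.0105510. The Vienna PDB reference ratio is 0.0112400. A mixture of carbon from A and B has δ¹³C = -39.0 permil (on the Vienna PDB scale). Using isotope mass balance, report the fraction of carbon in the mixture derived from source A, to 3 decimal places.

0.489

δ_A = (0.0110634/0.0112400 − 1)×1000 = (0.984288 − 1)×1000 = -15.712 permil
δ_B = (0.0105510/0.0112400 − 1)×1000 = (0.938701 − 1)×1000 = -61.299 permil
f_A = (δ_mix − δ_B)/(δ_A − δ_B) = (-39.0 − (-61.299))/(-15.712 − (-61.299))
f_A = 22.299 / 45.587 = 0.4891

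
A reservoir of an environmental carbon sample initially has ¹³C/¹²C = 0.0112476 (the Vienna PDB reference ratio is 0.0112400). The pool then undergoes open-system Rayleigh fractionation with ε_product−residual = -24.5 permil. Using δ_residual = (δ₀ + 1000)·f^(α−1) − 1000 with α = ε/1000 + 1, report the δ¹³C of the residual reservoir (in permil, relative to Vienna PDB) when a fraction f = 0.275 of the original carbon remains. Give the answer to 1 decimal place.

32.8 permil

δ₀ = (0.0112476/0.0112400 − 1)×1000 = (1.000676 − 1)×1000 = 0.676 permil
α − 1 = ε/1000 = -0.0245
f^(α−1) = 0.275^(-0.0245) = 1.032135
δ_res = (0.676 + 1000) × 1.032135 − 1000 = 1032.833 − 1000 = 32.83 permil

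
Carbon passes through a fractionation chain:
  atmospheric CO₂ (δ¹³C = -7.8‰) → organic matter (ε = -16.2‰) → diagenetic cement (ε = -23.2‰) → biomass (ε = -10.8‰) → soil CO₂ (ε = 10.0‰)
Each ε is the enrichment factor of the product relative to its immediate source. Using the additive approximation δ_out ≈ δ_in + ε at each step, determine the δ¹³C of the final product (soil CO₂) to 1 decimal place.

-48.0‰

step 1: δ ≈ -7.8 + (-16.2) = -24.0‰
step 2: δ ≈ -24.0 + (-23.2) = -47.2‰
step 3: δ ≈ -47.2 + (-10.8) = -58.0‰
step 4: δ ≈ -58.0 + (10.0) = -48.0‰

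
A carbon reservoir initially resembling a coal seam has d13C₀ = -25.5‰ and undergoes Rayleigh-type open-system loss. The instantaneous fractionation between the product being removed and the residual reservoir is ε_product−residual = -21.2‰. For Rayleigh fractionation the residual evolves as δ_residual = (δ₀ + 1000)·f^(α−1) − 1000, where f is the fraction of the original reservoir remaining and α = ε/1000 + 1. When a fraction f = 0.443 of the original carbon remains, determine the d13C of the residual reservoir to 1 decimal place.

Rayleigh residual: δ_res = (δ₀ + 1000)·f^(α−1) − 1000
α = ε/1000 + 1 = 0.97880, so α − 1 = -0.02120
f^(α−1) = 0.443^(-0.02120) = 1.017411
δ_res = (-25.5 + 1000) × 1.017411 − 1000 = 991.467 − 1000 = -8.53‰

-8.5‰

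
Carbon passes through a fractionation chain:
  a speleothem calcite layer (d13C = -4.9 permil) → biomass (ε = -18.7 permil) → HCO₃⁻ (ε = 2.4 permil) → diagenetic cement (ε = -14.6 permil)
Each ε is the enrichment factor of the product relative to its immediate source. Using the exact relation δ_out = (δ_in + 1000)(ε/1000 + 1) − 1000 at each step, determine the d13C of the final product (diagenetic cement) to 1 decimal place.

-35.5 permil

step 1: δ = (-4.90 + 1000)·(-18.7/1000 + 1) − 1000 = -23.51 permil
step 2: δ = (-23.51 + 1000)·(2.4/1000 + 1) − 1000 = -21.16 permil
step 3: δ = (-21.16 + 1000)·(-14.6/1000 + 1) − 1000 = -35.46 permil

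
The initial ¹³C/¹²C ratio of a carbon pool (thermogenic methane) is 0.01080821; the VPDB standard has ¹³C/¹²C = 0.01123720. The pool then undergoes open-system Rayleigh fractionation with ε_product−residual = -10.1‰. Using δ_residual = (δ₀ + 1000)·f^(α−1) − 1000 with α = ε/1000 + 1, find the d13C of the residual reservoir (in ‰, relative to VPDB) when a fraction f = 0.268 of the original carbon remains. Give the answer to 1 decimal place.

δ₀ = (0.01080821/0.01123720 − 1)×1000 = (0.961824 − 1)×1000 = -38.176‰
α − 1 = ε/1000 = -0.0101
f^(α−1) = 0.268^(-0.0101) = 1.013388
δ_res = (-38.176 + 1000) × 1.013388 − 1000 = 974.701 − 1000 = -25.30‰

-25.3‰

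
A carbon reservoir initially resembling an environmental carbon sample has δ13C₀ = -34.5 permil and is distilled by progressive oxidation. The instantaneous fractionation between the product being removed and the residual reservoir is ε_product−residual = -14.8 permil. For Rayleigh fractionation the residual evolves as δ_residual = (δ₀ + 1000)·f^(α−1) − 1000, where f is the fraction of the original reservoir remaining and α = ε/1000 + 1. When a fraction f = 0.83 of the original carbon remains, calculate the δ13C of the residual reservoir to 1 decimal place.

Rayleigh residual: δ_res = (δ₀ + 1000)·f^(α−1) − 1000
α = ε/1000 + 1 = 0.98520, so α − 1 = -0.01480
f^(α−1) = 0.83^(-0.01480) = 1.002761
δ_res = (-34.5 + 1000) × 1.002761 − 1000 = 968.166 − 1000 = -31.83 permil

-31.8 permil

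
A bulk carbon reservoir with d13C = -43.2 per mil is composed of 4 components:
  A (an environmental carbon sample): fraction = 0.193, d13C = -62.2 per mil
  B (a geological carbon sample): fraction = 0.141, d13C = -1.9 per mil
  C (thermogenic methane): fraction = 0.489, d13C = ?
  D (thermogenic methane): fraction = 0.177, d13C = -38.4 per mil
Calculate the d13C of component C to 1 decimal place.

-49.3 per mil

Isotope mass balance: δ_bulk = Σ fᵢ·δᵢ.
-43.2 = 0.193×(-62.2) + 0.141×(-1.9) + 0.489×δ_C + 0.177×(-38.4)
0.489·δ_C = -43.2 − (-19.069) = -24.131
δ_C = -24.131 / 0.489 = -49.35 per mil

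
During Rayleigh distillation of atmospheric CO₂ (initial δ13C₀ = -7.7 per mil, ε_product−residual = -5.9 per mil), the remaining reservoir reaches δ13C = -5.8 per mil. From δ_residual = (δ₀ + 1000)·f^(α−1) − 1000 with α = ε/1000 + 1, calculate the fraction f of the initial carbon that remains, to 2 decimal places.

0.72

α − 1 = ε/1000 = -0.0059
(δ_res + 1000)/(δ₀ + 1000) = (-5.8 + 1000)/(-7.7 + 1000) = 994.2/992.3 = 1.001915
f = 1.001915^(1/-0.0059) = exp(ln(1.001915)/-0.0059) = exp(0.00191/-0.0059)
f = exp(-0.3242) = 0.7231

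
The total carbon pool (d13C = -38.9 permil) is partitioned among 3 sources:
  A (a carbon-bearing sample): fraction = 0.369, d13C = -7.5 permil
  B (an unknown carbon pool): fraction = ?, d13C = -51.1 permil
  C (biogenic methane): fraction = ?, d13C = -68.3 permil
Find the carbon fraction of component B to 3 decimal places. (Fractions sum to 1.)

Let f_B and f_C be the unknown fractions; fractions sum to 1 so f_B + f_C = 0.631.
Mass balance: Σ fᵢ·δᵢ = δ_bulk ⇒ f_B·(-51.1) + f_C·(-68.3) = -38.9 − (-2.768) = -36.133
Substitute f_C = 0.631 − f_B:
f_B·(-51.1 − -68.3) = -36.133 − 0.631×(-68.3) = 6.965
f_B = 6.965 / 17.2 = 0.4049

0.405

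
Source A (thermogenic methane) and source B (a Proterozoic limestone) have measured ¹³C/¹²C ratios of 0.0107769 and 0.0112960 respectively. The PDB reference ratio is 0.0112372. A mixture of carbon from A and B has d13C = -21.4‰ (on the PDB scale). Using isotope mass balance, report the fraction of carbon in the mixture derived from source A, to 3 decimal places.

0.577

δ_A = (0.0107769/0.0112372 − 1)×1000 = (0.959038 − 1)×1000 = -40.962‰
δ_B = (0.0112960/0.0112372 − 1)×1000 = (1.005233 − 1)×1000 = 5.233‰
f_A = (δ_mix − δ_B)/(δ_A − δ_B) = (-21.4 − (5.233))/(-40.962 − (5.233))
f_A = -26.633 / -46.195 = 0.5765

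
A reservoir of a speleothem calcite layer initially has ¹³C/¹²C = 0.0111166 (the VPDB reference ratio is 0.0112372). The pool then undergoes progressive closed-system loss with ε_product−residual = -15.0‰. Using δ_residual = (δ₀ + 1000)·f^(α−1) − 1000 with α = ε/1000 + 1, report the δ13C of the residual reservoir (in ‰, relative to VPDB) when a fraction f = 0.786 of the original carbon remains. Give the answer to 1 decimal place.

δ₀ = (0.0111166/0.0112372 − 1)×1000 = (0.989268 − 1)×1000 = -10.732‰
α − 1 = ε/1000 = -0.0150
f^(α−1) = 0.786^(-0.0150) = 1.003619
δ_res = (-10.732 + 1000) × 1.003619 − 1000 = 992.847 − 1000 = -7.15‰

-7.2‰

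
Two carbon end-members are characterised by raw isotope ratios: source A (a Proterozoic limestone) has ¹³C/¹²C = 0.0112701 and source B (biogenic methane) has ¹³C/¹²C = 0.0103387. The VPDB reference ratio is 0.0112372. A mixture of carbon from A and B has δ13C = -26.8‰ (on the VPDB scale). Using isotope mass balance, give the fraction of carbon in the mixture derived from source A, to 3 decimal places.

0.641

δ_A = (0.0112701/0.0112372 − 1)×1000 = (1.002928 − 1)×1000 = 2.928‰
δ_B = (0.0103387/0.0112372 − 1)×1000 = (0.920042 − 1)×1000 = -79.958‰
f_A = (δ_mix − δ_B)/(δ_A − δ_B) = (-26.8 − (-79.958))/(2.928 − (-79.958))
f_A = 53.158 / 82.885 = 0.6413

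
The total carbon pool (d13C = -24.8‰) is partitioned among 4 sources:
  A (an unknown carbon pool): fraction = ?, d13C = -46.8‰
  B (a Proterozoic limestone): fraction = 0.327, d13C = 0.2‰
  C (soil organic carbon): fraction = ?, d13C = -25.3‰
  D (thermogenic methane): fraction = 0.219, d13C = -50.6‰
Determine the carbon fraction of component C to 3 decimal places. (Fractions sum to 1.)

0.347

Let f_C and f_A be the unknown fractions; fractions sum to 1 so f_C + f_A = 0.454.
Mass balance: Σ fᵢ·δᵢ = δ_bulk ⇒ f_C·(-25.3) + f_A·(-46.8) = -24.8 − (-11.016) = -13.784
Substitute f_A = 0.454 − f_C:
f_C·(-25.3 − -46.8) = -13.784 − 0.454×(-46.8) = 7.463
f_C = 7.463 / 21.5 = 0.3471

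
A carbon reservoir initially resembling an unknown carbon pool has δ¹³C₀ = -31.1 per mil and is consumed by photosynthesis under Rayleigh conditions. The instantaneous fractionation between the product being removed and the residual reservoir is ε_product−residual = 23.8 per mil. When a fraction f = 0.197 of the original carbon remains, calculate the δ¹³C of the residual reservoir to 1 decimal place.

Rayleigh residual: δ_res = (δ₀ + 1000)·f^(α−1) − 1000
α = ε/1000 + 1 = 1.02380, so α − 1 = 0.02380
f^(α−1) = 0.197^(0.02380) = 0.962074
δ_res = (-31.1 + 1000) × 0.962074 − 1000 = 932.153 − 1000 = -67.85 per mil

-67.8 per mil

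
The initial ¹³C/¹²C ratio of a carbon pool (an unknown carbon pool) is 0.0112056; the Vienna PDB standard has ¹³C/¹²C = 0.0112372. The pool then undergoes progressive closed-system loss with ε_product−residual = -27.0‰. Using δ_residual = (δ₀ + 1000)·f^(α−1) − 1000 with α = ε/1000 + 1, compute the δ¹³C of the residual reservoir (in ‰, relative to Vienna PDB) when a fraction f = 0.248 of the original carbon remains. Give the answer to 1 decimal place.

35.4‰

δ₀ = (0.0112056/0.0112372 − 1)×1000 = (0.997188 − 1)×1000 = -2.812‰
α − 1 = ε/1000 = -0.0270
f^(α−1) = 0.248^(-0.0270) = 1.038364
δ_res = (-2.812 + 1000) × 1.038364 − 1000 = 1035.444 − 1000 = 35.44‰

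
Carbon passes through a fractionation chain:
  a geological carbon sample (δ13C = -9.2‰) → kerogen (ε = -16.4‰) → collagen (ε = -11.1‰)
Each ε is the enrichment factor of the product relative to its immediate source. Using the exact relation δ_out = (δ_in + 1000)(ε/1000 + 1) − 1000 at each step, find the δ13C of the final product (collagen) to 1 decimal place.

step 1: δ = (-9.20 + 1000)·(-16.4/1000 + 1) − 1000 = -25.45‰
step 2: δ = (-25.45 + 1000)·(-11.1/1000 + 1) − 1000 = -36.27‰

-36.3‰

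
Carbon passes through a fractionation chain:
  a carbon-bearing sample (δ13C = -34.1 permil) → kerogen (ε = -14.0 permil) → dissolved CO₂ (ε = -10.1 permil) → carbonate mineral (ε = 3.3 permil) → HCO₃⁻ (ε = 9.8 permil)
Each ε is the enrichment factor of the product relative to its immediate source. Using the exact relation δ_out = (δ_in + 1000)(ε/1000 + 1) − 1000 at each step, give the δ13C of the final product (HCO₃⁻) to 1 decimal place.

-44.9 permil

step 1: δ = (-34.10 + 1000)·(-14.0/1000 + 1) − 1000 = -47.62 permil
step 2: δ = (-47.62 + 1000)·(-10.1/1000 + 1) − 1000 = -57.24 permil
step 3: δ = (-57.24 + 1000)·(3.3/1000 + 1) − 1000 = -54.13 permil
step 4: δ = (-54.13 + 1000)·(9.8/1000 + 1) − 1000 = -44.86 permil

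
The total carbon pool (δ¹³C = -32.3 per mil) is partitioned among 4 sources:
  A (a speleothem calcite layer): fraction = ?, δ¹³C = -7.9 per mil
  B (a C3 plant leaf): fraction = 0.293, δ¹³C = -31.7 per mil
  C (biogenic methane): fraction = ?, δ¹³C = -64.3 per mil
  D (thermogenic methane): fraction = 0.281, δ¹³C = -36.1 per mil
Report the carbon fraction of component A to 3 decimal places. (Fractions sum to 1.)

0.258

Let f_A and f_C be the unknown fractions; fractions sum to 1 so f_A + f_C = 0.426.
Mass balance: Σ fᵢ·δᵢ = δ_bulk ⇒ f_A·(-7.9) + f_C·(-64.3) = -32.3 − (-19.432) = -12.868
Substitute f_C = 0.426 − f_A:
f_A·(-7.9 − -64.3) = -12.868 − 0.426×(-64.3) = 14.524
f_A = 14.524 / 56.4 = 0.2575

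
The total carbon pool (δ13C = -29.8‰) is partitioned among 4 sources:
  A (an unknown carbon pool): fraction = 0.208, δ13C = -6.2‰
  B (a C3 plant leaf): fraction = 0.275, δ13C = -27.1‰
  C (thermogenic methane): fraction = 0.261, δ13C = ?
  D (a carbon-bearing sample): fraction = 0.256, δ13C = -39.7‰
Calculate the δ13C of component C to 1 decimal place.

-41.7‰

Isotope mass balance: δ_bulk = Σ fᵢ·δᵢ.
-29.8 = 0.208×(-6.2) + 0.275×(-27.1) + 0.261×δ_C + 0.256×(-39.7)
0.261·δ_C = -29.8 − (-18.905) = -10.895
δ_C = -10.895 / 0.261 = -41.74‰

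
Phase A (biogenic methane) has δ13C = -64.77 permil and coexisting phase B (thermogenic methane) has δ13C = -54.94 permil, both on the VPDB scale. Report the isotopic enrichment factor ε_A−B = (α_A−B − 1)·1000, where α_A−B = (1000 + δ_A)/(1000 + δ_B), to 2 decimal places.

α_A−B = (1000 + -64.77) / (1000 + -54.94) = 935.23 / 945.06 = 0.989599
ε_A−B = (0.989599 − 1) × 1000 = -10.401 permil
(The approximation ε ≈ δ_A − δ_B would give -9.83 permil.)

-10.40 permil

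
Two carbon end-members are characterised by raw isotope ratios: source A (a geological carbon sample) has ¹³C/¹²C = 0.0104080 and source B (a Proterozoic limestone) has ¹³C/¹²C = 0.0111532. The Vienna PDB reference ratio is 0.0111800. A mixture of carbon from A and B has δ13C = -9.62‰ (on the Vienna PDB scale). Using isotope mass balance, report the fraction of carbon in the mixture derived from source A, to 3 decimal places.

0.108

δ_A = (0.0104080/0.0111800 − 1)×1000 = (0.930948 − 1)×1000 = -69.052‰
δ_B = (0.0111532/0.0111800 − 1)×1000 = (0.997603 − 1)×1000 = -2.397‰
f_A = (δ_mix − δ_B)/(δ_A − δ_B) = (-9.62 − (-2.397))/(-69.052 − (-2.397))
f_A = -7.223 / -66.655 = 0.1084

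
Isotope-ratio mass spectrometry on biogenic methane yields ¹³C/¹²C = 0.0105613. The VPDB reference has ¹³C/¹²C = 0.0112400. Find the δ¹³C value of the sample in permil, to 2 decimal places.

δ¹³C = (R_sample / R_standard − 1) × 1000
R_sample / R_standard = 0.0105613 / 0.0112400 = 0.939617
δ¹³C = (0.939617 − 1) × 1000 = -60.383 permil

-60.38 permil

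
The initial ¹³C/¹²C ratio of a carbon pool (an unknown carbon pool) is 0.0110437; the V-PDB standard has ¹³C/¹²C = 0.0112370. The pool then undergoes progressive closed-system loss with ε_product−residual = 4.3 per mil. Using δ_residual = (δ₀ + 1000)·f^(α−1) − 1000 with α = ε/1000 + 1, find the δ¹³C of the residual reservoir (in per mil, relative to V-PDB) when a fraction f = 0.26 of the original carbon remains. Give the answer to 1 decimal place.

-22.9 per mil

δ₀ = (0.0110437/0.0112370 − 1)×1000 = (0.982798 − 1)×1000 = -17.202 per mil
α − 1 = ε/1000 = 0.0043
f^(α−1) = 0.26^(0.0043) = 0.994224
δ_res = (-17.202 + 1000) × 0.994224 − 1000 = 977.122 − 1000 = -22.88 per mil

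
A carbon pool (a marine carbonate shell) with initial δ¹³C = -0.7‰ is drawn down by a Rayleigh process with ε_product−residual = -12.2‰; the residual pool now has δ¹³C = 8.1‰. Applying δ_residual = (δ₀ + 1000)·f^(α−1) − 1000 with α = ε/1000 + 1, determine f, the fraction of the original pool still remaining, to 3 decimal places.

α − 1 = ε/1000 = -0.0122
(δ_res + 1000)/(δ₀ + 1000) = (8.1 + 1000)/(-0.7 + 1000) = 1008.1/999.3 = 1.008806
f = 1.008806^(1/-0.0122) = exp(ln(1.008806)/-0.0122) = exp(0.00877/-0.0122)
f = exp(-0.7187) = 0.4874

0.487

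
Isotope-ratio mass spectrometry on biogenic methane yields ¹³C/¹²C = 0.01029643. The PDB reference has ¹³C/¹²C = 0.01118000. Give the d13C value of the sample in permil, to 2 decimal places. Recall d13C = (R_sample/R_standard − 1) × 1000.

-79.03 permil

d13C = (R_sample / R_standard − 1) × 1000
R_sample / R_standard = 0.01029643 / 0.01118000 = 0.920969
d13C = (0.920969 − 1) × 1000 = -79.031 permil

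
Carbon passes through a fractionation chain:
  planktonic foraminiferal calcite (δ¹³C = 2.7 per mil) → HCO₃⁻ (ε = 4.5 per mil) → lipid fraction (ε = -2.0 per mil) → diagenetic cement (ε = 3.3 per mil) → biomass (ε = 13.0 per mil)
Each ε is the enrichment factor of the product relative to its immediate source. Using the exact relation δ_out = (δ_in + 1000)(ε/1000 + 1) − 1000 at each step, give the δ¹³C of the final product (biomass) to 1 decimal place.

21.6 per mil

step 1: δ = (2.70 + 1000)·(4.5/1000 + 1) − 1000 = 7.21 per mil
step 2: δ = (7.21 + 1000)·(-2.0/1000 + 1) − 1000 = 5.20 per mil
step 3: δ = (5.20 + 1000)·(3.3/1000 + 1) − 1000 = 8.51 per mil
step 4: δ = (8.51 + 1000)·(13.0/1000 + 1) − 1000 = 21.63 per mil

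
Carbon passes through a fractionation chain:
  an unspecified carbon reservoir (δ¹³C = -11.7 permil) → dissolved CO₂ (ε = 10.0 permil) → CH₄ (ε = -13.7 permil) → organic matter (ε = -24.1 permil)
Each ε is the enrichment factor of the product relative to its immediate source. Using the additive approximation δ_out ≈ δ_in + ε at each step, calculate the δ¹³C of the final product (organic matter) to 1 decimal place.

step 1: δ ≈ -11.7 + (10.0) = -1.7 permil
step 2: δ ≈ -1.7 + (-13.7) = -15.4 permil
step 3: δ ≈ -15.4 + (-24.1) = -39.5 permil

-39.5 permil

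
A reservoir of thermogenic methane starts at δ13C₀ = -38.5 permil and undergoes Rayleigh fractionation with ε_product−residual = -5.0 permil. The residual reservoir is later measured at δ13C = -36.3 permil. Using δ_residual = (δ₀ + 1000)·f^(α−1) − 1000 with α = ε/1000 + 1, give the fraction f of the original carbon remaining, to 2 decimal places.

0.63

α − 1 = ε/1000 = -0.0050
(δ_res + 1000)/(δ₀ + 1000) = (-36.3 + 1000)/(-38.5 + 1000) = 963.7/961.5 = 1.002288
f = 1.002288^(1/-0.0050) = exp(ln(1.002288)/-0.0050) = exp(0.00229/-0.0050)
f = exp(-0.4571) = 0.6331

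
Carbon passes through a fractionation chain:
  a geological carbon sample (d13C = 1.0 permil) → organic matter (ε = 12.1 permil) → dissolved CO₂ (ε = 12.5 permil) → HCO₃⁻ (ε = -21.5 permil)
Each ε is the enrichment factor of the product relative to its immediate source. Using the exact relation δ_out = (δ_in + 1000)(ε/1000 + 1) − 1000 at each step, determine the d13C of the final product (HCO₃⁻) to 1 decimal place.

step 1: δ = (1.00 + 1000)·(12.1/1000 + 1) − 1000 = 13.11 permil
step 2: δ = (13.11 + 1000)·(12.5/1000 + 1) − 1000 = 25.78 permil
step 3: δ = (25.78 + 1000)·(-21.5/1000 + 1) − 1000 = 3.72 permil

3.7 permil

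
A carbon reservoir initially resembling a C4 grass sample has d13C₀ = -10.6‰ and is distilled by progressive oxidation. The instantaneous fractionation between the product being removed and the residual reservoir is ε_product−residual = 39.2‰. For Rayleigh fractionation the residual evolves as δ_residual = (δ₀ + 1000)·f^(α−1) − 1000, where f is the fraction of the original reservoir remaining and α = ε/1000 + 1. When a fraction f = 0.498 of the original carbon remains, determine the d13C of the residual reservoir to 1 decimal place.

-37.3‰

Rayleigh residual: δ_res = (δ₀ + 1000)·f^(α−1) − 1000
α = ε/1000 + 1 = 1.03920, so α − 1 = 0.03920
f^(α−1) = 0.498^(0.03920) = 0.973042
δ_res = (-10.6 + 1000) × 0.973042 − 1000 = 962.727 − 1000 = -37.27‰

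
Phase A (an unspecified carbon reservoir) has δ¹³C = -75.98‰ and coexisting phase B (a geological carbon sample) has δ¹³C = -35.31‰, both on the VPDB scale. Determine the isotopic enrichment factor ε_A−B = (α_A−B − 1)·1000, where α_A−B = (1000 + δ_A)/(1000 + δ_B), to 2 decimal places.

α_A−B = (1000 + -75.98) / (1000 + -35.31) = 924.02 / 964.69 = 0.957841
ε_A−B = (0.957841 − 1) × 1000 = -42.159‰
(The approximation ε ≈ δ_A − δ_B would give -40.67‰.)

-42.16‰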